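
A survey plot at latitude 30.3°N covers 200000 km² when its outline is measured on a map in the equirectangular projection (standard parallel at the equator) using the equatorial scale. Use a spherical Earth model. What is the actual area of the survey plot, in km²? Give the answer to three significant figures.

173000 km²

Plate carrée maps x = Rλ, y = Rφ. The meridian scale is h = 1 and the parallel scale is k = 1/cos φ = sec φ.
Areal scale = h·k = 1 × sec φ; at 30.3°, h = 1.000, k = 1.158, so h·k = 1.158.
True area = apparent / (areal scale) = 200000 / 1.158 ≈ 173000 km².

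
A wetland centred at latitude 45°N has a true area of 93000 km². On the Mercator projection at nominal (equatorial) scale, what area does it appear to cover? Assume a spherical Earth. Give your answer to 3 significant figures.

For Mercator, h = k = sec φ (a conformal cylindrical projection has a single point scale, 1/cos φ).
Areal scale = k² = sec²φ = 1/cos²(45°) = 1/0.7071² = 2.000.
Apparent area = 93000 × 2.000 ≈ 186000 km².

186000 km²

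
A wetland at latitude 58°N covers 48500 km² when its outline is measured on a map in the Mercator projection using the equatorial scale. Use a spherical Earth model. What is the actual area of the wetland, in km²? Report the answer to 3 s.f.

13600 km²

The Mercator projection is conformal; its linear scale factor is the same in every direction and equals sec φ = 1/cos φ.
Areal scale = k² = sec²φ = 1/cos²(58°) = 1/0.5299² = 3.561.
True area = apparent / (areal scale) = 48500 / 3.561 ≈ 13600 km².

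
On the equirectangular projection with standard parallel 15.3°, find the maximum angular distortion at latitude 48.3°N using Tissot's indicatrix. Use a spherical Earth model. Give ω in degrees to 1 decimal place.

The equidistant cylindrical projection with φ₀ = 15.3° has h = 1 (meridians true) and k = cos φ₀ / cos φ along parallels.
At 48.3°: h = 1.000, k = 1.450; principal scales a = 1.450, b = 1.000.
sin(ω/2) = (a − b)/(a + b) = 0.4500/2.450 = 0.1837, so ω = 2 arcsin(0.1837) ≈ 21.2°.

21.2°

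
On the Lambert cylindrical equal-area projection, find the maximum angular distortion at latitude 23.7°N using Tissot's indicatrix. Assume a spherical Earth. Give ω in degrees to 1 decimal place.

10.1°

The Lambert cylindrical equal-area projection is the cylindrical equal-area projection with its standard parallel at the equator (φ₀ = 0). A cylindrical equal-area projection with standard parallel φ₀ has meridian scale h = cos φ / cos φ₀ and parallel scale k = cos φ₀ / cos φ (so areas are preserved, h·k = 1).
At 23.7°: h = 0.9157, k = 1.092; principal scales a = 1.092, b = 0.9157.
sin(ω/2) = (a − b)/(a + b) = 0.1764/2.008 = 0.08788, so ω = 2 arcsin(0.08788) ≈ 10.1°.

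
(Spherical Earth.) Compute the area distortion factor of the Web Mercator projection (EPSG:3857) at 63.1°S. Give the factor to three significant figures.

4.89

Mercator is conformal, so the point scale is isotropic: h = k = sec φ = 1/cos φ.
Areal scale = k² = sec²φ = 1/cos²(63.1°) = 1/0.4524² = 4.885.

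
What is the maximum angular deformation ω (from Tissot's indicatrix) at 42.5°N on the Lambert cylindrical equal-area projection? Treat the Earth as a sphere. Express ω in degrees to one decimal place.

The Lambert cylindrical equal-area projection is the cylindrical equal-area projection with its standard parallel at the equator (φ₀ = 0). A cylindrical equal-area projection with standard parallel φ₀ has meridian scale h = cos φ / cos φ₀ and parallel scale k = cos φ₀ / cos φ (so areas are preserved, h·k = 1).
At 42.5°: h = 0.7373, k = 1.356; principal scales a = 1.356, b = 0.7373.
sin(ω/2) = (a − b)/(a + b) = 0.6191/2.094 = 0.2957, so ω = 2 arcsin(0.2957) ≈ 34.4°.

34.4°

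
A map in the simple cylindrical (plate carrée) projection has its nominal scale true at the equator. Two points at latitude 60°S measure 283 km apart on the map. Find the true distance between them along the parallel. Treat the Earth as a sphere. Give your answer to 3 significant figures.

142 km

For the equirectangular projection with φ₀ = 0 (plate carrée), h = 1 along meridians and k = sec φ along parallels.
Along the parallel at 60°, map distances are exaggerated by k = sec 60° = 2.000.
True distance = 283 / 2.000 = 283 × cos 60° ≈ 142 km.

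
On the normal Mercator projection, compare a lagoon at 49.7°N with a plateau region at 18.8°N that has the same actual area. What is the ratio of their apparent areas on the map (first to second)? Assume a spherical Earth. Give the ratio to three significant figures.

2.14

Mercator is conformal with k = sec φ, so areal scale = k² = sec²φ.
At 49.7°: sec²(49.7°) = 1/0.6468² = 2.390.
At 18.8°: sec²(18.8°) = 1/0.9466² = 1.116.
Ratio = 2.390/1.116 = cos²(18.8°)/cos²(49.7°) ≈ 2.14.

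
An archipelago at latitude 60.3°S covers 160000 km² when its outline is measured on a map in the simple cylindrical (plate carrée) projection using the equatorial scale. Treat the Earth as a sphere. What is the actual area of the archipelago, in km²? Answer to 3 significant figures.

Plate carrée maps x = Rλ, y = Rφ. The meridian scale is h = 1 and the parallel scale is k = 1/cos φ = sec φ.
Areal scale = h·k = 1 × sec φ; at 60.3°, h = 1.000, k = 2.018, so h·k = 2.018.
True area = apparent / (areal scale) = 160000 / 2.018 ≈ 79300 km².

79300 km²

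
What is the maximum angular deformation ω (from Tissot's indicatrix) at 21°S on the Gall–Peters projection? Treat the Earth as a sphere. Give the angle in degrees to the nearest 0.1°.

The Gall–Peters projection is cylindrical equal-area with φ₀ = 45°. A cylindrical equal-area projection with standard parallel φ₀ has meridian scale h = cos φ / cos φ₀ and parallel scale k = cos φ₀ / cos φ (so areas are preserved, h·k = 1).
At 21°: h = 1.320, k = 0.7574; principal scales a = 1.320, b = 0.7574.
sin(ω/2) = (a − b)/(a + b) = 0.5629/2.078 = 0.2709, so ω = 2 arcsin(0.2709) ≈ 31.4°.

31.4°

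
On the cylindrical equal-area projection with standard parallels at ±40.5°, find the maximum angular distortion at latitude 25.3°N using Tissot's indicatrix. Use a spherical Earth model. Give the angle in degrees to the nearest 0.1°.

For cylindrical equal-area with standard parallel φ₀, h = cos φ / cos φ₀ and k = cos φ₀ / cos φ, so h·k = 1.
At 25.3°: h = 1.189, k = 0.8411; principal scales a = 1.189, b = 0.8411.
sin(ω/2) = (a − b)/(a + b) = 0.3479/2.030 = 0.1714, so ω = 2 arcsin(0.1714) ≈ 19.7°.

19.7°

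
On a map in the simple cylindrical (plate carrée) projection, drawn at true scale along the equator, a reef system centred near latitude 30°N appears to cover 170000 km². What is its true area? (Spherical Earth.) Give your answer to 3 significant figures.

147000 km²

Plate carrée maps x = Rλ, y = Rφ. The meridian scale is h = 1 and the parallel scale is k = 1/cos φ = sec φ.
Areal scale = h·k = 1 × sec φ; at 30°, h = 1.000, k = 1.155, so h·k = 1.155.
True area = apparent / (areal scale) = 170000 / 1.155 ≈ 147000 km².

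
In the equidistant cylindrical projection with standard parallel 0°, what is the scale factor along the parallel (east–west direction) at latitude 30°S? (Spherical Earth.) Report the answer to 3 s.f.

Plate carrée maps x = Rλ, y = Rφ. The meridian scale is h = 1 and the parallel scale is k = 1/cos φ = sec φ.
k = 1/cos 30° = 1/0.8660 = 1.155.

1.15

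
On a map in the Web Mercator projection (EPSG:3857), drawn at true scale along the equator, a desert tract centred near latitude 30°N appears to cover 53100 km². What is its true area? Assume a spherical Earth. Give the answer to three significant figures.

The Mercator projection is conformal; its linear scale factor is the same in every direction and equals sec φ = 1/cos φ.
Areal scale = k² = sec²φ = 1/cos²(30°) = 1/0.8660² = 1.333.
True area = apparent / (areal scale) = 53100 / 1.333 ≈ 39800 km².

39800 km²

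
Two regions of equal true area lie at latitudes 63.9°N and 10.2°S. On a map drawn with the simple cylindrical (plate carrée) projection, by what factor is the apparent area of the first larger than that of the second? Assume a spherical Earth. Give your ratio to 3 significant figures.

2.24

Plate carrée maps x = Rλ, y = Rφ. The meridian scale is h = 1 and the parallel scale is k = 1/cos φ = sec φ.
Areal scale at 63.9°: h·k = 1.000 × 2.273 = 2.273.
Areal scale at 10.2°: h·k = 1.000 × 1.016 = 1.016.
Ratio = 2.273/1.016 ≈ 2.24.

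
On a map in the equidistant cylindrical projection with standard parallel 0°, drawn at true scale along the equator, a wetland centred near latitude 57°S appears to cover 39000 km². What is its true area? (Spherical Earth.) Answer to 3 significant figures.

In the plate carrée (x = Rλ, y = Rφ), meridians are true-scale (h = 1) and parallels are stretched by k = sec φ.
Areal scale = h·k = 1 × sec φ; at 57°, h = 1.000, k = 1.836, so h·k = 1.836.
True area = apparent / (areal scale) = 39000 / 1.836 ≈ 21200 km².

21200 km²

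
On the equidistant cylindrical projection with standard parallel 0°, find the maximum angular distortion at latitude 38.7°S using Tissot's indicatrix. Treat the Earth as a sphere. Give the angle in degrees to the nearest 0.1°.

14.2°

In the plate carrée (x = Rλ, y = Rφ), meridians are true-scale (h = 1) and parallels are stretched by k = sec φ.
At 38.7°: h = 1.000, k = 1.281; principal scales a = 1.281, b = 1.000.
sin(ω/2) = (a − b)/(a + b) = 0.2813/2.281 = 0.1233, so ω = 2 arcsin(0.1233) ≈ 14.2°.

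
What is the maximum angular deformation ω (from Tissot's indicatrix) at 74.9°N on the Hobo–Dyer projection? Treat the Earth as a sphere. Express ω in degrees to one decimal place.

The Hobo–Dyer projection is cylindrical equal-area with φ₀ = 37.5°. Cylindrical equal-area (φ₀ = 37.5°): h = cos φ / cos 37.5° along meridians, k = cos 37.5° / cos φ along parallels; h·k = 1.
At 74.9°: h = 0.3284, k = 3.045; principal scales a = 3.045, b = 0.3284.
sin(ω/2) = (a − b)/(a + b) = 2.717/3.374 = 0.8053, so ω = 2 arcsin(0.8053) ≈ 107.3°.

107.3°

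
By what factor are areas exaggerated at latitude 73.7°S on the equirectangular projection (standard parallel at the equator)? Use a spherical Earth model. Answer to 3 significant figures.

3.56

Plate carrée maps x = Rλ, y = Rφ. The meridian scale is h = 1 and the parallel scale is k = 1/cos φ = sec φ.
Areal scale = h·k = 1 × sec φ; at 73.7°, h = 1.000, k = 3.563, so h·k = 3.563.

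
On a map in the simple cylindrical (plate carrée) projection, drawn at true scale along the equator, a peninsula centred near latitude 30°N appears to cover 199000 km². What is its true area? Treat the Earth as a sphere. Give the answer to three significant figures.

172000 km²

Plate carrée maps x = Rλ, y = Rφ. The meridian scale is h = 1 and the parallel scale is k = 1/cos φ = sec φ.
Areal scale = h·k = 1 × sec φ; at 30°, h = 1.000, k = 1.155, so h·k = 1.155.
True area = apparent / (areal scale) = 199000 / 1.155 ≈ 172000 km².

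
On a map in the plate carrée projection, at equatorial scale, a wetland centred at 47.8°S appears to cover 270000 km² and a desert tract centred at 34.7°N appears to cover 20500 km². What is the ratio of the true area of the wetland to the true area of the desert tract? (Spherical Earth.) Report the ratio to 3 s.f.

On the plate carrée, areal scale = h·k = 1 × sec φ, so true area = apparent × cos φ.
True area of wetland: 270000 × cos(47.8°) = 270000 × 0.6717 = 181400 km².
True area of desert tract: 20500 × cos(34.7°) = 20500 × 0.8221 = 16850 km².
Ratio = 181400 / 16850 ≈ 10.8.

10.8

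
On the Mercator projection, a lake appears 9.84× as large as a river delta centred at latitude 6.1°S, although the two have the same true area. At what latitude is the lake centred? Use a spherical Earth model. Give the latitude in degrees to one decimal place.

On Mercator, (apparent₁)/(apparent₂) = sec²φ₁ / sec²φ₂ when true areas are equal.
cos²φ₂ / cos²φ₁ = 9.84  ⇒  cos φ₁ = cos 6.1° / √9.84 = 0.9943/3.137 = 0.3170.
φ₁ = arccos(0.3170) ≈ 71.5°.

71.5°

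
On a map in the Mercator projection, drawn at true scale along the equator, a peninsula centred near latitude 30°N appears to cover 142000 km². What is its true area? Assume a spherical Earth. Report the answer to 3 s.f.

106000 km²

The Mercator projection is conformal; its linear scale factor is the same in every direction and equals sec φ = 1/cos φ.
Areal scale = k² = sec²φ = 1/cos²(30°) = 1/0.8660² = 1.333.
True area = apparent / (areal scale) = 142000 / 1.333 ≈ 106000 km².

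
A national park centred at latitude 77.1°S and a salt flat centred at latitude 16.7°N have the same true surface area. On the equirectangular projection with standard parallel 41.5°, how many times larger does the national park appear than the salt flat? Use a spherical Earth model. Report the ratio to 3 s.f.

4.29

With standard parallel φ₀ = 41.5°, the equirectangular projection gives x = Rλ cos φ₀, y = Rφ, so h = 1 and k = cos 41.5° / cos φ.
Areal scale at 77.1°: h·k = 1.000 × 3.355 = 3.355.
Areal scale at 16.7°: h·k = 1.000 × 0.7819 = 0.7819.
Ratio = 3.355/0.7819 ≈ 4.29.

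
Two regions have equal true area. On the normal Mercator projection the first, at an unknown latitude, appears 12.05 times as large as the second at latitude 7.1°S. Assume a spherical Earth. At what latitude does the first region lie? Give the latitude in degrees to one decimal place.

73.4°

On Mercator, (apparent₁)/(apparent₂) = sec²φ₁ / sec²φ₂ when true areas are equal.
cos²φ₂ / cos²φ₁ = 12.05  ⇒  cos φ₁ = cos 7.1° / √12.05 = 0.9923/3.471 = 0.2859.
φ₁ = arccos(0.2859) ≈ 73.4°.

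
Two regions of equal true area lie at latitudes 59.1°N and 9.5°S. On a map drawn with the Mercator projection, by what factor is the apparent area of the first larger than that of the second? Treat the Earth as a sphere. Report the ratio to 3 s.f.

Mercator is conformal with k = sec φ, so areal scale = k² = sec²φ.
At 59.1°: sec²(59.1°) = 1/0.5135² = 3.792.
At 9.5°: sec²(9.5°) = 1/0.9863² = 1.028.
Ratio = 3.792/1.028 = cos²(9.5°)/cos²(59.1°) ≈ 3.69.

3.69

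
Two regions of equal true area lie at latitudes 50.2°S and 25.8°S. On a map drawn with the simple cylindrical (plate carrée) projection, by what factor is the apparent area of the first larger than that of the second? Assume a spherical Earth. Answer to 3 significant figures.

1.41

For the equirectangular projection with φ₀ = 0 (plate carrée), h = 1 along meridians and k = sec φ along parallels.
Areal scale at 50.2°: h·k = 1.000 × 1.562 = 1.562.
Areal scale at 25.8°: h·k = 1.000 × 1.111 = 1.111.
Ratio = 1.562/1.111 ≈ 1.41.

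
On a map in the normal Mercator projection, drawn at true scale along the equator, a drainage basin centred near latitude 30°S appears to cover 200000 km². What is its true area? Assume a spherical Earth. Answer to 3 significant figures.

150000 km²

Mercator is conformal, so the point scale is isotropic: h = k = sec φ = 1/cos φ.
Areal scale = k² = sec²φ = 1/cos²(30°) = 1/0.8660² = 1.333.
True area = apparent / (areal scale) = 200000 / 1.333 ≈ 150000 km².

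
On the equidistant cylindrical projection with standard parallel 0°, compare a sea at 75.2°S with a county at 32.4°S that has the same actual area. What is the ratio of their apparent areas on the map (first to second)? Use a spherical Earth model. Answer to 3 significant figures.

3.31

Plate carrée maps x = Rλ, y = Rφ. The meridian scale is h = 1 and the parallel scale is k = 1/cos φ = sec φ.
Areal scale at 75.2°: h·k = 1.000 × 3.915 = 3.915.
Areal scale at 32.4°: h·k = 1.000 × 1.184 = 1.184.
Ratio = 3.915/1.184 ≈ 3.31.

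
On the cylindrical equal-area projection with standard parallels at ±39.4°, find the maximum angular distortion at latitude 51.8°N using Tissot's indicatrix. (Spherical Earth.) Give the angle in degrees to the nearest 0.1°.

Cylindrical equal-area (φ₀ = 39.4°): h = cos φ / cos 39.4° along meridians, k = cos 39.4° / cos φ along parallels; h·k = 1.
At 51.8°: h = 0.8003, k = 1.250; principal scales a = 1.250, b = 0.8003.
sin(ω/2) = (a − b)/(a + b) = 0.4493/2.050 = 0.2192, so ω = 2 arcsin(0.2192) ≈ 25.3°.

25.3°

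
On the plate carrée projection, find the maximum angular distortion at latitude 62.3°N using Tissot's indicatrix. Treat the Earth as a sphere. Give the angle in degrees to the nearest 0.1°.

42.9°

For the equirectangular projection with φ₀ = 0 (plate carrée), h = 1 along meridians and k = sec φ along parallels.
At 62.3°: h = 1.000, k = 2.151; principal scales a = 2.151, b = 1.000.
sin(ω/2) = (a − b)/(a + b) = 1.151/3.151 = 0.3653, so ω = 2 arcsin(0.3653) ≈ 42.9°.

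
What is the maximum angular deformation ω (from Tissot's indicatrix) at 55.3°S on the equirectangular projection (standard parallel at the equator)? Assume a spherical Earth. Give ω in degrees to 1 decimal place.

Plate carrée maps x = Rλ, y = Rφ. The meridian scale is h = 1 and the parallel scale is k = 1/cos φ = sec φ.
At 55.3°: h = 1.000, k = 1.757; principal scales a = 1.757, b = 1.000.
sin(ω/2) = (a − b)/(a + b) = 0.7566/2.757 = 0.2745, so ω = 2 arcsin(0.2745) ≈ 31.9°.

31.9°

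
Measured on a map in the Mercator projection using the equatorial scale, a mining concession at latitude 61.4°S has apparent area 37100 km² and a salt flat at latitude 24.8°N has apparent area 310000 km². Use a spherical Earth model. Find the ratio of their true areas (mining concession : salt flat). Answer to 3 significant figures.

Since Mercator area scale is 1/cos²φ, the true area equals the apparent area multiplied by cos²φ.
True area of mining concession: 37100 × cos²(61.4°) = 37100 × 0.2291 = 8501 km².
True area of salt flat: 310000 × cos²(24.8°) = 310000 × 0.8241 = 255500 km².
Ratio = 8501 / 255500 ≈ 0.0333.

0.0333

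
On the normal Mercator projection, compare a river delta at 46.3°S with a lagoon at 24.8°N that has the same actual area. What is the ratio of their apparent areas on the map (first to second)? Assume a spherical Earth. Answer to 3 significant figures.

Mercator areal scale is sec²φ.
At 46.3°: sec²(46.3°) = 1/0.6909² = 2.095.
At 24.8°: sec²(24.8°) = 1/0.9078² = 1.214.
Ratio = 2.095/1.214 = cos²(24.8°)/cos²(46.3°) ≈ 1.73.

1.73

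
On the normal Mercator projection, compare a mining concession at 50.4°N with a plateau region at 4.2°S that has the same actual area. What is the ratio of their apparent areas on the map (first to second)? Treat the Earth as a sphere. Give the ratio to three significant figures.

2.45

Mercator is conformal with k = sec φ, so areal scale = k² = sec²φ.
At 50.4°: sec²(50.4°) = 1/0.6374² = 2.461.
At 4.2°: sec²(4.2°) = 1/0.9973² = 1.005.
Ratio = 2.461/1.005 = cos²(4.2°)/cos²(50.4°) ≈ 2.45.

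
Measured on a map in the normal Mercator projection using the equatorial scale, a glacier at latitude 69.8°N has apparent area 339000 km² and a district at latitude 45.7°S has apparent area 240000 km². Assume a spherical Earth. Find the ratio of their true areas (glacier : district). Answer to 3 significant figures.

Mercator's areal exaggeration is sec²φ; hence true area = (apparent area) · cos²φ.
True area of glacier: 339000 × cos²(69.8°) = 339000 × 0.1192 = 40420 km².
True area of district: 240000 × cos²(45.7°) = 240000 × 0.4878 = 117100 km².
Ratio = 40420 / 117100 ≈ 0.345.

0.345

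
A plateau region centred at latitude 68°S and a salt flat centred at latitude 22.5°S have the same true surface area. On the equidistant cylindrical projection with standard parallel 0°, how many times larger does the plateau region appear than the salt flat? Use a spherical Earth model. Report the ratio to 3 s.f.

2.47

In the plate carrée (x = Rλ, y = Rφ), meridians are true-scale (h = 1) and parallels are stretched by k = sec φ.
Areal scale at 68°: h·k = 1.000 × 2.669 = 2.669.
Areal scale at 22.5°: h·k = 1.000 × 1.082 = 1.082.
Ratio = 2.669/1.082 ≈ 2.47.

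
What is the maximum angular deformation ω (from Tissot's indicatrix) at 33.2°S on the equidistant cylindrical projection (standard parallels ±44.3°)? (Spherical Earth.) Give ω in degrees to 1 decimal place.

With standard parallel φ₀ = 44.3°, the equirectangular projection gives x = Rλ cos φ₀, y = Rφ, so h = 1 and k = cos 44.3° / cos φ.
At 33.2°: h = 1.000, k = 0.8553; principal scales a = 1.000, b = 0.8553.
sin(ω/2) = (a − b)/(a + b) = 0.1447/1.855 = 0.07799, so ω = 2 arcsin(0.07799) ≈ 8.9°.

8.9°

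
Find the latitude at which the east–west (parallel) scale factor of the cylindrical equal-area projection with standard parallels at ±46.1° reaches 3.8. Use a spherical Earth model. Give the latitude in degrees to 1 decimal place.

Cylindrical equal-area (φ₀ = 46.1°): h = cos φ / cos 46.1° along meridians, k = cos 46.1° / cos φ along parallels; h·k = 1.
k = cos φ₀ / cos φ = 3.8  ⇒  cos φ = cos 46.1° / 3.8 = 0.1825.
φ = arccos(0.1825) ≈ 79.5°.

79.5°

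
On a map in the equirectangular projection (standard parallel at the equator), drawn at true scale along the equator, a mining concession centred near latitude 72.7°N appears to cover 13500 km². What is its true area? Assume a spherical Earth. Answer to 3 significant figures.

In the plate carrée (x = Rλ, y = Rφ), meridians are true-scale (h = 1) and parallels are stretched by k = sec φ.
Areal scale = h·k = 1 × sec φ; at 72.7°, h = 1.000, k = 3.363, so h·k = 3.363.
True area = apparent / (areal scale) = 13500 / 3.363 ≈ 4010 km².

4010 km²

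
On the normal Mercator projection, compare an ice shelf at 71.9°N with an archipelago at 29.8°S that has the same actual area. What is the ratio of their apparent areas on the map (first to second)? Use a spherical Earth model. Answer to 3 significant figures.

Mercator areal scale is sec²φ.
At 71.9°: sec²(71.9°) = 1/0.3107² = 10.36.
At 29.8°: sec²(29.8°) = 1/0.8678² = 1.328.
Ratio = 10.36/1.328 = cos²(29.8°)/cos²(71.9°) ≈ 7.80.

7.80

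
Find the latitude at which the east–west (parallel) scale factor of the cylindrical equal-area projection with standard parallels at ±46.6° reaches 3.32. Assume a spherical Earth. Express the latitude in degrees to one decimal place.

For cylindrical equal-area with standard parallel φ₀, h = cos φ / cos φ₀ and k = cos φ₀ / cos φ, so h·k = 1.
k = cos φ₀ / cos φ = 3.32  ⇒  cos φ = cos 46.6° / 3.32 = 0.2070.
φ = arccos(0.2070) ≈ 78.1°.

78.1°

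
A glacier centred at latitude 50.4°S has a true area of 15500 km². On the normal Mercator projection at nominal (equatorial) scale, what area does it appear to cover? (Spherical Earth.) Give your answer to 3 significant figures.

38100 km²

The Mercator projection is conformal; its linear scale factor is the same in every direction and equals sec φ = 1/cos φ.
Areal scale = k² = sec²φ = 1/cos²(50.4°) = 1/0.6374² = 2.461.
Apparent area = 15500 × 2.461 ≈ 38100 km².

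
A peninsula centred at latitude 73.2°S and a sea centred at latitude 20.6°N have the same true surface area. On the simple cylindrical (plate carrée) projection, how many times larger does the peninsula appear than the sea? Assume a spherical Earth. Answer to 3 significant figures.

In the plate carrée (x = Rλ, y = Rφ), meridians are true-scale (h = 1) and parallels are stretched by k = sec φ.
Areal scale at 73.2°: h·k = 1.000 × 3.460 = 3.460.
Areal scale at 20.6°: h·k = 1.000 × 1.068 = 1.068.
Ratio = 3.460/1.068 ≈ 3.24.

3.24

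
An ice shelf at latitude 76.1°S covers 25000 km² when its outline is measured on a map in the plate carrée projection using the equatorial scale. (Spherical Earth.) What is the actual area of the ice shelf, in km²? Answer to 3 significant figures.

For the equirectangular projection with φ₀ = 0 (plate carrée), h = 1 along meridians and k = sec φ along parallels.
Areal scale = h·k = 1 × sec φ; at 76.1°, h = 1.000, k = 4.163, so h·k = 4.163.
True area = apparent / (areal scale) = 25000 / 4.163 ≈ 6010 km².

6010 km²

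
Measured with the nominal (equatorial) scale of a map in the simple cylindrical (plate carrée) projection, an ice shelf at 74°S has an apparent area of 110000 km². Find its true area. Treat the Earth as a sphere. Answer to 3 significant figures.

30300 km²

For the equirectangular projection with φ₀ = 0 (plate carrée), h = 1 along meridians and k = sec φ along parallels.
Areal scale = h·k = 1 × sec φ; at 74°, h = 1.000, k = 3.628, so h·k = 3.628.
True area = apparent / (areal scale) = 110000 / 3.628 ≈ 30300 km².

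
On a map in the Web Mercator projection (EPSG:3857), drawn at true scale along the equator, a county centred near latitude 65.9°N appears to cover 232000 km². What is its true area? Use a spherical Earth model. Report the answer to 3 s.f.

38700 km²

The Mercator projection is conformal; its linear scale factor is the same in every direction and equals sec φ = 1/cos φ.
Areal scale = k² = sec²φ = 1/cos²(65.9°) = 1/0.4083² = 5.998.
True area = apparent / (areal scale) = 232000 / 5.998 ≈ 38700 km².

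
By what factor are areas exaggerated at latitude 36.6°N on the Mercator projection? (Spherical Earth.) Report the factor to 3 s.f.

1.55

The Mercator projection is conformal; its linear scale factor is the same in every direction and equals sec φ = 1/cos φ.
Areal scale = k² = sec²φ = 1/cos²(36.6°) = 1/0.8028² = 1.552.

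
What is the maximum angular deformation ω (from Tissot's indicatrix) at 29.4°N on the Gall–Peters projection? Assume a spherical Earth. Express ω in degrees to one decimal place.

23.7°

Gall–Peters is a cylindrical equal-area projection with standard parallels at ±45°. Cylindrical equal-area (φ₀ = 45°): h = cos φ / cos 45° along meridians, k = cos 45° / cos φ along parallels; h·k = 1.
At 29.4°: h = 1.232, k = 0.8116; principal scales a = 1.232, b = 0.8116.
sin(ω/2) = (a − b)/(a + b) = 0.4204/2.044 = 0.2057, so ω = 2 arcsin(0.2057) ≈ 23.7°.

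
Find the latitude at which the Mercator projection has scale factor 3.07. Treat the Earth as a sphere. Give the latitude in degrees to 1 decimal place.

Mercator scale is k = sec φ = 1/cos φ.
1/cos φ = 3.07  ⇒  cos φ = 0.3257  ⇒  φ = arccos(0.3257) ≈ 71.0°.

71.0°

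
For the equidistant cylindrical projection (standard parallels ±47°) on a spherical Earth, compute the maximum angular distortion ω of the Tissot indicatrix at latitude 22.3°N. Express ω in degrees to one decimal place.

The equidistant cylindrical projection with φ₀ = 47° has h = 1 (meridians true) and k = cos φ₀ / cos φ along parallels.
At 22.3°: h = 1.000, k = 0.7371; principal scales a = 1.000, b = 0.7371.
sin(ω/2) = (a − b)/(a + b) = 0.2629/1.737 = 0.1513, so ω = 2 arcsin(0.1513) ≈ 17.4°.

17.4°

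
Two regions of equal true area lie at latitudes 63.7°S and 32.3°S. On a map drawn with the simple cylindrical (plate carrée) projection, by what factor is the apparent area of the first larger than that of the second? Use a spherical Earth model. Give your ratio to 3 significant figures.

For the equirectangular projection with φ₀ = 0 (plate carrée), h = 1 along meridians and k = sec φ along parallels.
Areal scale at 63.7°: h·k = 1.000 × 2.257 = 2.257.
Areal scale at 32.3°: h·k = 1.000 × 1.183 = 1.183.
Ratio = 2.257/1.183 ≈ 1.91.

1.91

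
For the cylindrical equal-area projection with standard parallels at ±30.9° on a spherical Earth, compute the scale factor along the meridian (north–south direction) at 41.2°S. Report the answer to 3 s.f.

Cylindrical equal-area (φ₀ = 30.9°): h = cos φ / cos 30.9° along meridians, k = cos 30.9° / cos φ along parallels; h·k = 1.
h = cos 41.2° / cos 30.9° = 0.7524/0.8581 = 0.8769.

0.877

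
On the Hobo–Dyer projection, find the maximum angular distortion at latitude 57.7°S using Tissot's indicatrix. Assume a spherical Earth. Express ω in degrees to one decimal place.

44.2°

The Hobo–Dyer projection is cylindrical equal-area with φ₀ = 37.5°. For cylindrical equal-area with standard parallel φ₀, h = cos φ / cos φ₀ and k = cos φ₀ / cos φ, so h·k = 1.
At 57.7°: h = 0.6735, k = 1.485; principal scales a = 1.485, b = 0.6735.
sin(ω/2) = (a − b)/(a + b) = 0.8112/2.158 = 0.3758, so ω = 2 arcsin(0.3758) ≈ 44.2°.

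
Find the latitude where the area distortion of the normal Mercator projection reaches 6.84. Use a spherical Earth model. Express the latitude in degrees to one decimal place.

Mercator areal scale is sec²φ.
sec²φ = 6.84  ⇒  cos²φ = 0.1462  ⇒  cos φ = 0.3824.
φ = arccos(0.3824) ≈ 67.5°.

67.5°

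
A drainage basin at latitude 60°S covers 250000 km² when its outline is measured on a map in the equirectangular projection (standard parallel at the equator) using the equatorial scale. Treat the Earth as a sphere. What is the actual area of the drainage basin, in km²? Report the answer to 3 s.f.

125000 km²

Plate carrée maps x = Rλ, y = Rφ. The meridian scale is h = 1 and the parallel scale is k = 1/cos φ = sec φ.
Areal scale = h·k = 1 × sec φ; at 60°, h = 1.000, k = 2.000, so h·k = 2.000.
True area = apparent / (areal scale) = 250000 / 2.000 ≈ 125000 km².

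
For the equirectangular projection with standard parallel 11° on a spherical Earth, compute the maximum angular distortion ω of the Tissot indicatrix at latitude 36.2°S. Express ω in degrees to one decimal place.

The equidistant cylindrical projection with φ₀ = 11° has h = 1 (meridians true) and k = cos φ₀ / cos φ along parallels.
At 36.2°: h = 1.000, k = 1.216; principal scales a = 1.216, b = 1.000.
sin(ω/2) = (a − b)/(a + b) = 0.2165/2.216 = 0.09766, so ω = 2 arcsin(0.09766) ≈ 11.2°.

11.2°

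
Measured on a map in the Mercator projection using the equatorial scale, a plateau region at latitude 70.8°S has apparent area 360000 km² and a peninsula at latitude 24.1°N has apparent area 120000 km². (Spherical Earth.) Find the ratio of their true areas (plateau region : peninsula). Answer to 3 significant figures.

Mercator's areal exaggeration is sec²φ; hence true area = (apparent area) · cos²φ.
True area of plateau region: 360000 × cos²(70.8°) = 360000 × 0.1082 = 38940 km².
True area of peninsula: 120000 × cos²(24.1°) = 120000 × 0.8333 = 99990 km².
Ratio = 38940 / 99990 ≈ 0.389.

0.389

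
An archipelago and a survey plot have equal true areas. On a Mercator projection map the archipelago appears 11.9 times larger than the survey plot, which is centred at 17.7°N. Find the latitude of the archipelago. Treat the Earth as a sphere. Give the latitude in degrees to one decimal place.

On Mercator, (apparent₁)/(apparent₂) = sec²φ₁ / sec²φ₂ when true areas are equal.
cos²φ₂ / cos²φ₁ = 11.9  ⇒  cos φ₁ = cos 17.7° / √11.9 = 0.9527/3.450 = 0.2762.
φ₁ = arccos(0.2762) ≈ 74.0°.

74.0°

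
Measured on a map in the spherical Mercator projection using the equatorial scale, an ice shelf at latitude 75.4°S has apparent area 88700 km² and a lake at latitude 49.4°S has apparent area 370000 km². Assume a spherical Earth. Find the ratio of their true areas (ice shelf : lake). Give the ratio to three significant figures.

On Mercator the areal scale is sec²φ, so true area = apparent × cos²φ.
True area of ice shelf: 88700 × cos²(75.4°) = 88700 × 0.06354 = 5636 km².
True area of lake: 370000 × cos²(49.4°) = 370000 × 0.4235 = 156700 km².
Ratio = 5636 / 156700 ≈ 0.0360.

0.0360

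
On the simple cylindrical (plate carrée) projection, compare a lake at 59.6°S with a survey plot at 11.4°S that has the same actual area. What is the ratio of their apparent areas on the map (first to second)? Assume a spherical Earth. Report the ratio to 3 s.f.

1.94

For the equirectangular projection with φ₀ = 0 (plate carrée), h = 1 along meridians and k = sec φ along parallels.
Areal scale at 59.6°: h·k = 1.000 × 1.976 = 1.976.
Areal scale at 11.4°: h·k = 1.000 × 1.020 = 1.020.
Ratio = 1.976/1.020 ≈ 1.94.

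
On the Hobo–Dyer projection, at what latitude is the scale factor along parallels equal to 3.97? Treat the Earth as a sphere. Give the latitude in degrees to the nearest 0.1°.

Hobo–Dyer is a cylindrical equal-area projection with standard parallels at ±37.5°. A cylindrical equal-area projection with standard parallel φ₀ has meridian scale h = cos φ / cos φ₀ and parallel scale k = cos φ₀ / cos φ (so areas are preserved, h·k = 1).
k = cos φ₀ / cos φ = 3.97  ⇒  cos φ = cos 37.5° / 3.97 = 0.1998.
φ = arccos(0.1998) ≈ 78.5°.

78.5°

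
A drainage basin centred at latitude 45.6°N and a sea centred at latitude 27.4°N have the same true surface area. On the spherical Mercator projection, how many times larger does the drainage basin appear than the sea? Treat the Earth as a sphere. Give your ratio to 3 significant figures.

Mercator areal scale is sec²φ.
At 45.6°: sec²(45.6°) = 1/0.6997² = 2.043.
At 27.4°: sec²(27.4°) = 1/0.8878² = 1.269.
Ratio = 2.043/1.269 = cos²(27.4°)/cos²(45.6°) ≈ 1.61.

1.61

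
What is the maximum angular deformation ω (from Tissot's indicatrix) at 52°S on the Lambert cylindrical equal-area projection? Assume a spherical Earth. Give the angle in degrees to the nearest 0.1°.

The Lambert cylindrical equal-area projection is the cylindrical equal-area projection with its standard parallel at the equator (φ₀ = 0). A cylindrical equal-area projection with standard parallel φ₀ has meridian scale h = cos φ / cos φ₀ and parallel scale k = cos φ₀ / cos φ (so areas are preserved, h·k = 1).
At 52°: h = 0.6157, k = 1.624; principal scales a = 1.624, b = 0.6157.
sin(ω/2) = (a − b)/(a + b) = 1.009/2.240 = 0.4503, so ω = 2 arcsin(0.4503) ≈ 53.5°.

53.5°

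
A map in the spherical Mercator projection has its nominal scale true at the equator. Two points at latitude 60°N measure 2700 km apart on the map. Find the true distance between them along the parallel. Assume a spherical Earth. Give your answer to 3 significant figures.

The Mercator projection is conformal; its linear scale factor is the same in every direction and equals sec φ = 1/cos φ.
Along the parallel at 60°, map distances are exaggerated by k = sec 60° = 2.000.
True distance = 2700 / 2.000 = 2700 × cos 60° ≈ 1350 km.

1350 km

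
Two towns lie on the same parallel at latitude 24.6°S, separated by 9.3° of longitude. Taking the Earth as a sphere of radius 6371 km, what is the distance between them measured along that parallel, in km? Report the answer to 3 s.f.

940 km

Arc length along a parallel = R cos φ · Δλ (with Δλ in radians).
= 6371 × cos 24.6° × (9.3° × π/180) = 6371 × 0.9092 × 0.1623 ≈ 940 km.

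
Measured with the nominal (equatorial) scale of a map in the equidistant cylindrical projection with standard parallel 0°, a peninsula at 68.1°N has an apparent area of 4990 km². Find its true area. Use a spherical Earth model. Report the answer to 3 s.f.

1860 km²

Plate carrée maps x = Rλ, y = Rφ. The meridian scale is h = 1 and the parallel scale is k = 1/cos φ = sec φ.
Areal scale = h·k = 1 × sec φ; at 68.1°, h = 1.000, k = 2.681, so h·k = 2.681.
True area = apparent / (areal scale) = 4990 / 2.681 ≈ 1860 km².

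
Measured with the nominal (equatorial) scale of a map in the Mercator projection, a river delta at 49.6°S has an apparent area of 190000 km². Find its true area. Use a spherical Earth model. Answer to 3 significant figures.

79800 km²

Mercator is conformal, so the point scale is isotropic: h = k = sec φ = 1/cos φ.
Areal scale = k² = sec²φ = 1/cos²(49.6°) = 1/0.6481² = 2.381.
True area = apparent / (areal scale) = 190000 / 2.381 ≈ 79800 km².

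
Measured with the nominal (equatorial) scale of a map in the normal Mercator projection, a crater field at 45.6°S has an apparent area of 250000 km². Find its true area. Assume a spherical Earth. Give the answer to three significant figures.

122000 km²

Mercator is conformal, so the point scale is isotropic: h = k = sec φ = 1/cos φ.
Areal scale = k² = sec²φ = 1/cos²(45.6°) = 1/0.6997² = 2.043.
True area = apparent / (areal scale) = 250000 / 2.043 ≈ 122000 km².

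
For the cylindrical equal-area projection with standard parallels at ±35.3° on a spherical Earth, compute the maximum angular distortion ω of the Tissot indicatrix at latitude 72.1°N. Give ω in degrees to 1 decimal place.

97.5°

A cylindrical equal-area projection with standard parallel φ₀ has meridian scale h = cos φ / cos φ₀ and parallel scale k = cos φ₀ / cos φ (so areas are preserved, h·k = 1).
At 72.1°: h = 0.3766, k = 2.655; principal scales a = 2.655, b = 0.3766.
sin(ω/2) = (a − b)/(a + b) = 2.279/3.032 = 0.7516, so ω = 2 arcsin(0.7516) ≈ 97.5°.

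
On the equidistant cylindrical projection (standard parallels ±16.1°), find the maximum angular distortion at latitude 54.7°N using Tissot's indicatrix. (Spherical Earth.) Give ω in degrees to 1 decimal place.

28.8°

The equidistant cylindrical projection with φ₀ = 16.1° has h = 1 (meridians true) and k = cos φ₀ / cos φ along parallels.
At 54.7°: h = 1.000, k = 1.663; principal scales a = 1.663, b = 1.000.
sin(ω/2) = (a − b)/(a + b) = 0.6627/2.663 = 0.2489, so ω = 2 arcsin(0.2489) ≈ 28.8°.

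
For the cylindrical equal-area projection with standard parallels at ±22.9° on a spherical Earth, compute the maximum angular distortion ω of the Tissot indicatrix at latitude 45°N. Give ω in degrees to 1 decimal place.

A cylindrical equal-area projection with standard parallel φ₀ has meridian scale h = cos φ / cos φ₀ and parallel scale k = cos φ₀ / cos φ (so areas are preserved, h·k = 1).
At 45°: h = 0.7676, k = 1.303; principal scales a = 1.303, b = 0.7676.
sin(ω/2) = (a − b)/(a + b) = 0.5351/2.070 = 0.2585, so ω = 2 arcsin(0.2585) ≈ 30.0°.

30.0°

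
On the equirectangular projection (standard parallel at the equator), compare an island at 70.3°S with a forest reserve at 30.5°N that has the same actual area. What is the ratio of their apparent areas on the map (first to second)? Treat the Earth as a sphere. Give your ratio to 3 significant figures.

2.56

For the equirectangular projection with φ₀ = 0 (plate carrée), h = 1 along meridians and k = sec φ along parallels.
Areal scale at 70.3°: h·k = 1.000 × 2.967 = 2.967.
Areal scale at 30.5°: h·k = 1.000 × 1.161 = 1.161.
Ratio = 2.967/1.161 ≈ 2.56.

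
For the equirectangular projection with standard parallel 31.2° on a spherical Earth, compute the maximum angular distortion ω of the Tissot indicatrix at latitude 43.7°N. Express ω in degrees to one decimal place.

With standard parallel φ₀ = 31.2°, the equirectangular projection gives x = Rλ cos φ₀, y = Rφ, so h = 1 and k = cos 31.2° / cos φ.
At 43.7°: h = 1.000, k = 1.183; principal scales a = 1.183, b = 1.000.
sin(ω/2) = (a − b)/(a + b) = 0.1831/2.183 = 0.08388, so ω = 2 arcsin(0.08388) ≈ 9.6°.

9.6°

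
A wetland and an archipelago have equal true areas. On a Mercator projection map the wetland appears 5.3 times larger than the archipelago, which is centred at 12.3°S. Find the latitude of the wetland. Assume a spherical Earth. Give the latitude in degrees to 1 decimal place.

For equal true areas on Mercator, apparent areas scale as sec²φ, so the ratio is cos²φ₂ / cos²φ₁.
cos²φ₂ / cos²φ₁ = 5.3  ⇒  cos φ₁ = cos 12.3° / √5.3 = 0.9770/2.302 = 0.4244.
φ₁ = arccos(0.4244) ≈ 64.9°.

64.9°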